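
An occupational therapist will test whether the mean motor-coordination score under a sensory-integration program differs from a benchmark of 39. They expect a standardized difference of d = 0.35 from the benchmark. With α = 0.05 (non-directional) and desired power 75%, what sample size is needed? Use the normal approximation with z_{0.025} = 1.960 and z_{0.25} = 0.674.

n = 57

For a one-sample test: n = ((z_{α/2} + z_β) / d)².
z_{α/2} + z_β = 1.960 + 0.674 = 2.634.
n = (2.634 / 0.35)² = 7.526² = 56.64.
Round up.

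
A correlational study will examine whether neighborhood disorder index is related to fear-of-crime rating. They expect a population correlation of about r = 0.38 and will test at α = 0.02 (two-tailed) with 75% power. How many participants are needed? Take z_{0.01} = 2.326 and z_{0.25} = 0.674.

Fisher's z: C = ½·ln((1+r)/(1−r)) = ½·ln(2.2258) = 0.4001.
n = ((z_{α/2} + z_β)/C)² + 3.
(2.326 + 0.674) / 0.4001 = 3.000 / 0.4001 = 7.498.
n = 7.498² + 3 = 56.22 + 3 = 59.2.
Round up.

n = 60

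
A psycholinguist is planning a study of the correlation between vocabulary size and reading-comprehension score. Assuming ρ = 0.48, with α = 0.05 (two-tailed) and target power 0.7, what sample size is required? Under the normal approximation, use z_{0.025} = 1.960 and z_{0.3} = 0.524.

n = 26

Fisher's z: C = ½·ln((1+r)/(1−r)) = ½·ln(2.8462) = 0.5230.
n = ((z_{α/2} + z_β)/C)² + 3.
(1.960 + 0.524) / 0.5230 = 2.484 / 0.5230 = 4.750.
n = 4.750² + 3 = 22.56 + 3 = 25.6.
Round up.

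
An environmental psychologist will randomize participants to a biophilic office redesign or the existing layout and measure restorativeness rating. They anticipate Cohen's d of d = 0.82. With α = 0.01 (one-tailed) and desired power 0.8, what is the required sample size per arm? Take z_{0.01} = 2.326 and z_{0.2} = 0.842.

For two independent groups with equal n: n = 2·((z_{α} + z_β) / d)².
z_{α} + z_β = 2.326 + 0.842 = 3.168.
n = 2 × (3.168 / 0.82)² = 2 × 3.863² = 2 × 14.93 = 29.9.
Round up to the next whole participant.

n = 30 per group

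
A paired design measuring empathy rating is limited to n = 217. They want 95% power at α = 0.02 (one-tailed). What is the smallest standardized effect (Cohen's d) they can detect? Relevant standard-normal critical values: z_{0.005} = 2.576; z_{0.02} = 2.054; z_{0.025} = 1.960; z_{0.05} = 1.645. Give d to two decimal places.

d_min ≈ 0.25

For a single sample (or paired design) of n = 217: d_min = (z_{α} + z_β)/√n.
z-sum = 2.054 + 1.645 = 3.699.
d_min = 3.699 / √217 = 3.699 / 14.731 = 0.251.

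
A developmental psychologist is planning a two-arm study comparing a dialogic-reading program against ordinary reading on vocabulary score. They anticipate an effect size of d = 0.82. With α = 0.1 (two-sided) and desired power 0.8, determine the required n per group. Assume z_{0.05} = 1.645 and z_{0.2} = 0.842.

For two independent groups with equal n: n = 2·((z_{α/2} + z_β) / d)².
z_{α/2} + z_β = 1.645 + 0.842 = 2.487.
n = 2 × (2.487 / 0.82)² = 2 × 3.033² = 2 × 9.20 = 18.4.
Round up to the next whole participant.

n = 19 per group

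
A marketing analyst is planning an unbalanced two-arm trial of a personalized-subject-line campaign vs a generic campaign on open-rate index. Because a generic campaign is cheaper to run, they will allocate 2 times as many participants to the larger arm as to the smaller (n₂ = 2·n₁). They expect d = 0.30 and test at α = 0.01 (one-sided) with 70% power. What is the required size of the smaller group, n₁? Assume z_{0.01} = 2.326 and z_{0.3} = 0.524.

n₁ = 136

With allocation ratio k = n₂/n₁ = 2, Var(x̄₁−x̄₂) = σ²(1/n₁ + 1/(k·n₁)) = σ²·(k+1)/(k·n₁).
So n₁ = (1 + 1/k)·((z_{α} + z_β)/d)² = 1.500 × (2.850/0.30)².
n₁ = 1.500 × 90.25 = 135.4.
Round up: n₁ = 136, giving n₂ = 2 × 136 = 272.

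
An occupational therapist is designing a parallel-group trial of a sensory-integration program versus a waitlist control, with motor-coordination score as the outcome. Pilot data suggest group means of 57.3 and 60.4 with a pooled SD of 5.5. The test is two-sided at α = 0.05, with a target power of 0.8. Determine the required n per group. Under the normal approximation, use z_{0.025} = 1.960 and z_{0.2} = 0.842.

Cohen's d = |M₁ − M₂| / SD_pooled = |57.3 − 60.4| / 5.5 = 3.1 / 5.5 = 0.564.
For two independent groups with equal n: n = 2·((z_{α/2} + z_β) / d)².
z_{α/2} + z_β = 1.960 + 0.842 = 2.802.
n = 2 × (2.802 / 0.564)² = 2 × 4.968² = 2 × 24.68 = 49.4.
Round up to the next whole participant.

n = 50 per group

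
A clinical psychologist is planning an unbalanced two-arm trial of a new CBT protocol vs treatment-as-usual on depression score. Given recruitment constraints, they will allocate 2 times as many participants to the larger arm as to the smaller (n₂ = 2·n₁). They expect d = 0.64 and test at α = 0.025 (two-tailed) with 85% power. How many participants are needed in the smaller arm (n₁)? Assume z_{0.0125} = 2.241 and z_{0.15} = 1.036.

n₁ = 40

With allocation ratio k = n₂/n₁ = 2, Var(x̄₁−x̄₂) = σ²(1/n₁ + 1/(k·n₁)) = σ²·(k+1)/(k·n₁).
So n₁ = (1 + 1/k)·((z_{α/2} + z_β)/d)² = 1.500 × (3.277/0.64)².
n₁ = 1.500 × 26.22 = 39.3.
Round up: n₁ = 40, giving n₂ = 2 × 40 = 80.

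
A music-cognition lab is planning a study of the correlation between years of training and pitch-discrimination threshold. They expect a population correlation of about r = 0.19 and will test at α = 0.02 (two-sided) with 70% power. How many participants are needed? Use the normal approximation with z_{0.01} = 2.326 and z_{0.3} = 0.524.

n = 223

Fisher's z: C = ½·ln((1+r)/(1−r)) = ½·ln(1.4691) = 0.1923.
n = ((z_{α/2} + z_β)/C)² + 3.
(2.326 + 0.524) / 0.1923 = 2.850 / 0.1923 = 14.821.
n = 14.821² + 3 = 219.65 + 3 = 222.6.
Round up.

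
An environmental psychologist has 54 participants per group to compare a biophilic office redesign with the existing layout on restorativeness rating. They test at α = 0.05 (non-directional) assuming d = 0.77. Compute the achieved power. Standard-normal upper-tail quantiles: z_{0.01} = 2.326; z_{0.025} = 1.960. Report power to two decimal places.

power ≈ 0.98

For two equal groups, power = Φ(d·√(n/2) − z_{α/2}).
d·√(n/2) = 0.77 × √(54/2) = 0.77 × 5.196 = 4.001.
z_β = 4.001 − 1.960 = 2.041.
Power = Φ(2.041) = 0.979.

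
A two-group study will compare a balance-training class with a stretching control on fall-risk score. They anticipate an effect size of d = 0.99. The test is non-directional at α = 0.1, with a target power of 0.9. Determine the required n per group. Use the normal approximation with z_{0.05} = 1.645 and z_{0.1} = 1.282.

n = 18 per group

For two independent groups with equal n: n = 2·((z_{α/2} + z_β) / d)².
z_{α/2} + z_β = 1.645 + 1.282 = 2.927.
n = 2 × (2.927 / 0.99)² = 2 × 2.957² = 2 × 8.74 = 17.5.
Round up to the next whole participant.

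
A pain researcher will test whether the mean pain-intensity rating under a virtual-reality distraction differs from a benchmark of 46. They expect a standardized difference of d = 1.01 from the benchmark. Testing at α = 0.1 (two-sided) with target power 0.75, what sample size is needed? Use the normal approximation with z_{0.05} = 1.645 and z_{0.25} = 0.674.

n = 6

For a one-sample test: n = ((z_{α/2} + z_β) / d)².
z_{α/2} + z_β = 1.645 + 0.674 = 2.319.
n = (2.319 / 1.01)² = 2.296² = 5.27.
Round up.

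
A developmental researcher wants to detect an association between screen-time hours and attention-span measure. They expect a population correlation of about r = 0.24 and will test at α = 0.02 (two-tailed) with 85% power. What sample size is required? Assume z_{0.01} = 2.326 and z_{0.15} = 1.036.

Fisher's z: C = ½·ln((1+r)/(1−r)) = ½·ln(1.6316) = 0.2448.
n = ((z_{α/2} + z_β)/C)² + 3.
(2.326 + 1.036) / 0.2448 = 3.362 / 0.2448 = 13.734.
n = 13.734² + 3 = 188.61 + 3 = 191.6.
Round up.

n = 192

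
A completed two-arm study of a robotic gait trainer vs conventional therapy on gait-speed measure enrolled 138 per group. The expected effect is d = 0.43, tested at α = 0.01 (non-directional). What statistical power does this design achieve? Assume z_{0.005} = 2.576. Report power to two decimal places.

For two equal groups, power = Φ(d·√(n/2) − z_{α/2}).
d·√(n/2) = 0.43 × √(138/2) = 0.43 × 8.307 = 3.572.
z_β = 3.572 − 2.576 = 0.996.
Power = Φ(0.996) = 0.840.

power ≈ 0.84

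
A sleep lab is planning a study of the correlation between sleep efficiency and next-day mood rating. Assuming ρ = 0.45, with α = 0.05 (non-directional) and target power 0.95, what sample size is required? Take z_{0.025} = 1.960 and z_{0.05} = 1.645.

n = 59

Fisher's z: C = ½·ln((1+r)/(1−r)) = ½·ln(2.6364) = 0.4847.
n = ((z_{α/2} + z_β)/C)² + 3.
(1.960 + 1.645) / 0.4847 = 3.605 / 0.4847 = 7.438.
n = 7.438² + 3 = 55.32 + 3 = 58.3.
Round up.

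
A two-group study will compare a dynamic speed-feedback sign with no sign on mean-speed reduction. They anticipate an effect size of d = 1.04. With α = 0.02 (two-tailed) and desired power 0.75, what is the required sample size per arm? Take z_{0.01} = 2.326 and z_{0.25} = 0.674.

n = 17 per group

For two independent groups with equal n: n = 2·((z_{α/2} + z_β) / d)².
z_{α/2} + z_β = 2.326 + 0.674 = 3.000.
n = 2 × (3.000 / 1.04)² = 2 × 2.885² = 2 × 8.32 = 16.6.
Round up to the next whole participant.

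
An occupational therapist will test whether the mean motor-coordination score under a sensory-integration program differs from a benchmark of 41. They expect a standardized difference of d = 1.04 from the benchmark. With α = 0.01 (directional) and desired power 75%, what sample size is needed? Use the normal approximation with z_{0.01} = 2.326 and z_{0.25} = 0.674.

n = 9

For a one-sample test: n = ((z_{α} + z_β) / d)².
z_{α} + z_β = 2.326 + 0.674 = 3.000.
n = (3.000 / 1.04)² = 2.885² = 8.32.
Round up.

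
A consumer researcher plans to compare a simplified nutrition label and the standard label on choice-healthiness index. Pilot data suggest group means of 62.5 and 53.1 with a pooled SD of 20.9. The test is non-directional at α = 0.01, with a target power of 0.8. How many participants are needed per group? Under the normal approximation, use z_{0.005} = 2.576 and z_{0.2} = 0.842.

n = 116 per group

Cohen's d = |M₁ − M₂| / SD_pooled = |62.5 − 53.1| / 20.9 = 9.4 / 20.9 = 0.450.
For two independent groups with equal n: n = 2·((z_{α/2} + z_β) / d)².
z_{α/2} + z_β = 2.576 + 0.842 = 3.418.
n = 2 × (3.418 / 0.450)² = 2 × 7.596² = 2 × 57.69 = 115.4.
Round up to the next whole participant.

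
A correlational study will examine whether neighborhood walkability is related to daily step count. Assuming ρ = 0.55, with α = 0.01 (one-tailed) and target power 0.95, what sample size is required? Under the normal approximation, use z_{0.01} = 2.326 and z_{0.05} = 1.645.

Fisher's z: C = ½·ln((1+r)/(1−r)) = ½·ln(3.4444) = 0.6184.
n = ((z_{α} + z_β)/C)² + 3.
(2.326 + 1.645) / 0.6184 = 3.971 / 0.6184 = 6.421.
n = 6.421² + 3 = 41.23 + 3 = 44.2.
Round up.

n = 45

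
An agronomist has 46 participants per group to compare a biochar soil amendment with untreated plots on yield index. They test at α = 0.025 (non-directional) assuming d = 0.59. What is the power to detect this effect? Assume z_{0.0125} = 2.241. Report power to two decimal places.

For two equal groups, power = Φ(d·√(n/2) − z_{α/2}).
d·√(n/2) = 0.59 × √(46/2) = 0.59 × 4.796 = 2.830.
z_β = 2.830 − 2.241 = 0.589.
Power = Φ(0.589) = 0.722.

power ≈ 0.72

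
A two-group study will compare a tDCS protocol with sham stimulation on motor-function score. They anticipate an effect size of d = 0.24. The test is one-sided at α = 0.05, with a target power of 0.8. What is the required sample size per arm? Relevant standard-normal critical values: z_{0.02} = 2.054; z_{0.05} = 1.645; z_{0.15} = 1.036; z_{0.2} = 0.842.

For two independent groups with equal n: n = 2·((z_{α} + z_β) / d)².
z_{α} + z_β = 1.645 + 0.842 = 2.487.
n = 2 × (2.487 / 0.24)² = 2 × 10.363² = 2 × 107.38 = 214.8.
Round up to the next whole participant.

n = 215 per group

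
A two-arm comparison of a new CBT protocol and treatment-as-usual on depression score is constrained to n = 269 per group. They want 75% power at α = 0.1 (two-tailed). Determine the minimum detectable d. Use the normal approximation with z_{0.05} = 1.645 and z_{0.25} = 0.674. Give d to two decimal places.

d_min ≈ 0.20

For two independent groups of n = 269 each: d_min = (z_{α/2} + z_β)·√(2/n).
z-sum = 1.645 + 0.674 = 2.319.
d_min = 2.319 × √(2/269) = 2.319 × 0.0862 = 0.200.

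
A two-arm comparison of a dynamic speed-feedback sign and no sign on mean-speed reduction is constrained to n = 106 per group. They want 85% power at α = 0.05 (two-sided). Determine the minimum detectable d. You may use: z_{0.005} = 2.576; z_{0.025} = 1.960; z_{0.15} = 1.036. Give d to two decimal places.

For two independent groups of n = 106 each: d_min = (z_{α/2} + z_β)·√(2/n).
z-sum = 1.960 + 1.036 = 2.996.
d_min = 2.996 × √(2/106) = 2.996 × 0.1374 = 0.412.

d_min ≈ 0.41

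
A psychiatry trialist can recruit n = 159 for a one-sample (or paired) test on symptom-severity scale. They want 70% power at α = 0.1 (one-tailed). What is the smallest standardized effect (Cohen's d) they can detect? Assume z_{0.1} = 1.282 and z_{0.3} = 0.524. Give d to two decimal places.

For a single sample (or paired design) of n = 159: d_min = (z_{α} + z_β)/√n.
z-sum = 1.282 + 0.524 = 1.806.
d_min = 1.806 / √159 = 1.806 / 12.610 = 0.143.

d_min ≈ 0.14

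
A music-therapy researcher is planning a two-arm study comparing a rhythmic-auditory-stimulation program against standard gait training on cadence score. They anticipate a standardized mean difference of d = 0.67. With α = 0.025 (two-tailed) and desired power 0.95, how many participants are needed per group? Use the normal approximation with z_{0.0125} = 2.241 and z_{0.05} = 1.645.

For two independent groups with equal n: n = 2·((z_{α/2} + z_β) / d)².
z_{α/2} + z_β = 2.241 + 1.645 = 3.886.
n = 2 × (3.886 / 0.67)² = 2 × 5.800² = 2 × 33.64 = 67.3.
Round up to the next whole participant.

n = 68 per group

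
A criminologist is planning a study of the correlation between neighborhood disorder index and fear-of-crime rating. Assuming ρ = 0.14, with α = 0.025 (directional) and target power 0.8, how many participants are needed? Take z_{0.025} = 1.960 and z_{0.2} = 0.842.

n = 399

Fisher's z: C = ½·ln((1+r)/(1−r)) = ½·ln(1.3256) = 0.1409.
n = ((z_{α} + z_β)/C)² + 3.
(1.960 + 0.842) / 0.1409 = 2.802 / 0.1409 = 19.886.
n = 19.886² + 3 = 395.47 + 3 = 398.5.
Round up.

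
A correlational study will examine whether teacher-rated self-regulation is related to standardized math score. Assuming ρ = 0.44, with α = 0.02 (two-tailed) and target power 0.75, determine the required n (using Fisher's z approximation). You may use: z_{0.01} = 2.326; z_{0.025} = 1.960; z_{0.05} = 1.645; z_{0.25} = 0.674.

Fisher's z: C = ½·ln((1+r)/(1−r)) = ½·ln(2.5714) = 0.4722.
n = ((z_{α/2} + z_β)/C)² + 3.
(2.326 + 0.674) / 0.4722 = 3.000 / 0.4722 = 6.353.
n = 6.353² + 3 = 40.36 + 3 = 43.4.
Round up.

n = 44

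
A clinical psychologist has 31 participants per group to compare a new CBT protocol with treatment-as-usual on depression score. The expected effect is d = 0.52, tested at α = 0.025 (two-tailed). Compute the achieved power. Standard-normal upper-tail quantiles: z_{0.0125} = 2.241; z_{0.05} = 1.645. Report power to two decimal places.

For two equal groups, power = Φ(d·√(n/2) − z_{α/2}).
d·√(n/2) = 0.52 × √(31/2) = 0.52 × 3.937 = 2.047.
z_β = 2.047 − 2.241 = -0.194.
Power = Φ(-0.194) = 0.423.

power ≈ 0.42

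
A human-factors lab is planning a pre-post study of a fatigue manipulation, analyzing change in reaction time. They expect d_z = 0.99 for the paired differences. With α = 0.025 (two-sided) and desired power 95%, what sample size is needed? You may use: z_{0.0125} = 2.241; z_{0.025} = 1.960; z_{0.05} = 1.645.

For a paired (one-sample on differences) test: n = ((z_{α/2} + z_β) / d)².
z_{α/2} + z_β = 2.241 + 1.645 = 3.886.
n = (3.886 / 0.99)² = 3.925² = 15.41.
Round up.

n = 16 pairs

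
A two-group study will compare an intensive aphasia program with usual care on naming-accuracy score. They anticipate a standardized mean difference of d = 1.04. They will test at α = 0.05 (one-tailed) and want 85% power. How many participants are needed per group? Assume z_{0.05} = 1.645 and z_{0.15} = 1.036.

For two independent groups with equal n: n = 2·((z_{α} + z_β) / d)².
z_{α} + z_β = 1.645 + 1.036 = 2.681.
n = 2 × (2.681 / 1.04)² = 2 × 2.578² = 2 × 6.65 = 13.3.
Round up to the next whole participant.

n = 14 per group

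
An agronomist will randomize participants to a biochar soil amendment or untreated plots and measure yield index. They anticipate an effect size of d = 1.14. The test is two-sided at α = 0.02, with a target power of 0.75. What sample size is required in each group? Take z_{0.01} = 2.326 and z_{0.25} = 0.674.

For two independent groups with equal n: n = 2·((z_{α/2} + z_β) / d)².
z_{α/2} + z_β = 2.326 + 0.674 = 3.000.
n = 2 × (3.000 / 1.14)² = 2 × 2.632² = 2 × 6.93 = 13.9.
Round up to the next whole participant.

n = 14 per group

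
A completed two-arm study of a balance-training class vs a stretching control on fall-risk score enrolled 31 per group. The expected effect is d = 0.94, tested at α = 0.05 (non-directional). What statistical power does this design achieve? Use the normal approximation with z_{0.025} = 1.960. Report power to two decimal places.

For two equal groups, power = Φ(d·√(n/2) − z_{α/2}).
d·√(n/2) = 0.94 × √(31/2) = 0.94 × 3.937 = 3.701.
z_β = 3.701 − 1.960 = 1.741.
Power = Φ(1.741) = 0.959.

power ≈ 0.96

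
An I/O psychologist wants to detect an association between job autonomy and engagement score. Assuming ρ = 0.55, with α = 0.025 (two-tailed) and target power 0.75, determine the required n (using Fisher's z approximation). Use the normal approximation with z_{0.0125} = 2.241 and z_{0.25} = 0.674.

Fisher's z: C = ½·ln((1+r)/(1−r)) = ½·ln(3.4444) = 0.6184.
n = ((z_{α/2} + z_β)/C)² + 3.
(2.241 + 0.674) / 0.6184 = 2.915 / 0.6184 = 4.714.
n = 4.714² + 3 = 22.22 + 3 = 25.2.
Round up.

n = 26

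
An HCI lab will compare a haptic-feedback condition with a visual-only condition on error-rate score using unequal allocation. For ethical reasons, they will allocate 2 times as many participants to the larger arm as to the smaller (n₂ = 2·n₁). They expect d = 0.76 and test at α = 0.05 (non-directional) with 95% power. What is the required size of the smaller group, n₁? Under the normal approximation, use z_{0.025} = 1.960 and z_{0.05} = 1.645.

n₁ = 34

With allocation ratio k = n₂/n₁ = 2, Var(x̄₁−x̄₂) = σ²(1/n₁ + 1/(k·n₁)) = σ²·(k+1)/(k·n₁).
So n₁ = (1 + 1/k)·((z_{α/2} + z_β)/d)² = 1.500 × (3.605/0.76)².
n₁ = 1.500 × 22.50 = 33.8.
Round up: n₁ = 34, giving n₂ = 2 × 34 = 68.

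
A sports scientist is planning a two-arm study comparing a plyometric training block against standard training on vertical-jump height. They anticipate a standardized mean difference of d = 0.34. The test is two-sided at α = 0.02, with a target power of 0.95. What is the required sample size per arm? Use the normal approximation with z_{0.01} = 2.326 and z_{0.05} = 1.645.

For two independent groups with equal n: n = 2·((z_{α/2} + z_β) / d)².
z_{α/2} + z_β = 2.326 + 1.645 = 3.971.
n = 2 × (3.971 / 0.34)² = 2 × 11.679² = 2 × 136.41 = 272.8.
Round up to the next whole participant.

n = 273 per group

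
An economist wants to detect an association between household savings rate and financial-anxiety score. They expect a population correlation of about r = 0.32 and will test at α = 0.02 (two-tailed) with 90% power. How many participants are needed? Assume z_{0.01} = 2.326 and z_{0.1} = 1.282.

Fisher's z: C = ½·ln((1+r)/(1−r)) = ½·ln(1.9412) = 0.3316.
n = ((z_{α/2} + z_β)/C)² + 3.
(2.326 + 1.282) / 0.3316 = 3.608 / 0.3316 = 10.881.
n = 10.881² + 3 = 118.39 + 3 = 121.4.
Round up.

n = 122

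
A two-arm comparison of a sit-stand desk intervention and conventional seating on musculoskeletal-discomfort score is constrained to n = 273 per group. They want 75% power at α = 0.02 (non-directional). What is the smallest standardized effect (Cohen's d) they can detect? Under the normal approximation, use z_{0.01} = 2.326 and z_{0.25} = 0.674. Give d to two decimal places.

For two independent groups of n = 273 each: d_min = (z_{α/2} + z_β)·√(2/n).
z-sum = 2.326 + 0.674 = 3.000.
d_min = 3.000 × √(2/273) = 3.000 × 0.0856 = 0.257.

d_min ≈ 0.26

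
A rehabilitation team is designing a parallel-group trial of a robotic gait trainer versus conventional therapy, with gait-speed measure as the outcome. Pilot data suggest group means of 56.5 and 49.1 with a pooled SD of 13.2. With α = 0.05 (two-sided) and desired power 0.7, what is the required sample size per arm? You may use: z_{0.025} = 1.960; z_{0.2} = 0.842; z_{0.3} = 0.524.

Cohen's d = |M₁ − M₂| / SD_pooled = |56.5 − 49.1| / 13.2 = 7.4 / 13.2 = 0.561.
For two independent groups with equal n: n = 2·((z_{α/2} + z_β) / d)².
z_{α/2} + z_β = 1.960 + 0.524 = 2.484.
n = 2 × (2.484 / 0.561)² = 2 × 4.428² = 2 × 19.61 = 39.2.
Round up to the next whole participant.

n = 40 per group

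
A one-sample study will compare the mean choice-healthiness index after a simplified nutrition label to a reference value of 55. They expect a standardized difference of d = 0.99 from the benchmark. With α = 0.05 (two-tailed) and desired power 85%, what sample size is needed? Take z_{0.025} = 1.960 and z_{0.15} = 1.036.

For a one-sample test: n = ((z_{α/2} + z_β) / d)².
z_{α/2} + z_β = 1.960 + 1.036 = 2.996.
n = (2.996 / 0.99)² = 3.026² = 9.16.
Round up.

n = 10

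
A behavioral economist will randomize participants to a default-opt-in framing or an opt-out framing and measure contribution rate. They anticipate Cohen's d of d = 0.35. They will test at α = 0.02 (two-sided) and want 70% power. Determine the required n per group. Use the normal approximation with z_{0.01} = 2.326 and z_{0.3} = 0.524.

For two independent groups with equal n: n = 2·((z_{α/2} + z_β) / d)².
z_{α/2} + z_β = 2.326 + 0.524 = 2.850.
n = 2 × (2.850 / 0.35)² = 2 × 8.143² = 2 × 66.31 = 132.6.
Round up to the next whole participant.

n = 133 per group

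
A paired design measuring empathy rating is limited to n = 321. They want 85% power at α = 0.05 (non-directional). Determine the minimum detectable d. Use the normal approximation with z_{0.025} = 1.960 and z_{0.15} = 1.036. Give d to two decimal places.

For a single sample (or paired design) of n = 321: d_min = (z_{α/2} + z_β)/√n.
z-sum = 1.960 + 1.036 = 2.996.
d_min = 2.996 / √321 = 2.996 / 17.916 = 0.167.

d_min ≈ 0.17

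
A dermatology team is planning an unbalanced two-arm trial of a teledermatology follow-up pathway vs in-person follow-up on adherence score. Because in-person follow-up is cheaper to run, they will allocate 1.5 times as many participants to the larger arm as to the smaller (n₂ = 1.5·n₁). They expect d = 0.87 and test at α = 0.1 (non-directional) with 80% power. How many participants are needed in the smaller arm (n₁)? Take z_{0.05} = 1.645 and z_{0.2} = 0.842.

n₁ = 14

With allocation ratio k = n₂/n₁ = 1.5, Var(x̄₁−x̄₂) = σ²(1/n₁ + 1/(k·n₁)) = σ²·(k+1)/(k·n₁).
So n₁ = (1 + 1/k)·((z_{α/2} + z_β)/d)² = 1.667 × (2.487/0.87)².
n₁ = 1.667 × 8.17 = 13.6.
Round up: n₁ = 14, giving n₂ = 1.5 × 14 = 21.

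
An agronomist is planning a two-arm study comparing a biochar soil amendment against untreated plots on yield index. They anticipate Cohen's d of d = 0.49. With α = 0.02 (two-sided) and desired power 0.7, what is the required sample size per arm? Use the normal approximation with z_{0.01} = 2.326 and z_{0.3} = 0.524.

For two independent groups with equal n: n = 2·((z_{α/2} + z_β) / d)².
z_{α/2} + z_β = 2.326 + 0.524 = 2.850.
n = 2 × (2.850 / 0.49)² = 2 × 5.816² = 2 × 33.83 = 67.7.
Round up to the next whole participant.

n = 68 per group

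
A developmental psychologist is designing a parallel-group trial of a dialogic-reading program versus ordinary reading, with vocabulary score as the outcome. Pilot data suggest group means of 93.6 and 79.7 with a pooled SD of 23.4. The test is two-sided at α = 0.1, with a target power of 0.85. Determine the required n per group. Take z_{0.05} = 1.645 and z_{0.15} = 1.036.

n = 41 per group

Cohen's d = |M₁ − M₂| / SD_pooled = |93.6 − 79.7| / 23.4 = 13.9 / 23.4 = 0.594.
For two independent groups with equal n: n = 2·((z_{α/2} + z_β) / d)².
z_{α/2} + z_β = 1.645 + 1.036 = 2.681.
n = 2 × (2.681 / 0.594)² = 2 × 4.513² = 2 × 20.37 = 40.7.
Round up to the next whole participant.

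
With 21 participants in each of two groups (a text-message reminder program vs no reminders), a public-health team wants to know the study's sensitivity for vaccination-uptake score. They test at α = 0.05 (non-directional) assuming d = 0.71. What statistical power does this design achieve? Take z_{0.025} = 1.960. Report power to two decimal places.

power ≈ 0.63

For two equal groups, power = Φ(d·√(n/2) − z_{α/2}).
d·√(n/2) = 0.71 × √(21/2) = 0.71 × 3.240 = 2.301.
z_β = 2.301 − 1.960 = 0.341.
Power = Φ(0.341) = 0.633.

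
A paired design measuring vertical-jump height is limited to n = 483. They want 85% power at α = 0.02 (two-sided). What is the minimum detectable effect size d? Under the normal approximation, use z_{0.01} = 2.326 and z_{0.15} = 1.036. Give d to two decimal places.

d_min ≈ 0.15

For a single sample (or paired design) of n = 483: d_min = (z_{α/2} + z_β)/√n.
z-sum = 2.326 + 1.036 = 3.362.
d_min = 3.362 / √483 = 3.362 / 21.977 = 0.153.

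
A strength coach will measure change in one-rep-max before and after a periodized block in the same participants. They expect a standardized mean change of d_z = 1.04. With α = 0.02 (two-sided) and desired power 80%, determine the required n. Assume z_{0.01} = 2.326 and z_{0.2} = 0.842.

For a paired (one-sample on differences) test: n = ((z_{α/2} + z_β) / d)².
z_{α/2} + z_β = 2.326 + 0.842 = 3.168.
n = (3.168 / 1.04)² = 3.046² = 9.28.
Round up.

n = 10 pairs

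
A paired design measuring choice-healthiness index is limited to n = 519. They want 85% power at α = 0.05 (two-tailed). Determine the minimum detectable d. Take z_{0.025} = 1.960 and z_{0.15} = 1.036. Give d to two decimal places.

d_min ≈ 0.13

For a single sample (or paired design) of n = 519: d_min = (z_{α/2} + z_β)/√n.
z-sum = 1.960 + 1.036 = 2.996.
d_min = 2.996 / √519 = 2.996 / 22.782 = 0.132.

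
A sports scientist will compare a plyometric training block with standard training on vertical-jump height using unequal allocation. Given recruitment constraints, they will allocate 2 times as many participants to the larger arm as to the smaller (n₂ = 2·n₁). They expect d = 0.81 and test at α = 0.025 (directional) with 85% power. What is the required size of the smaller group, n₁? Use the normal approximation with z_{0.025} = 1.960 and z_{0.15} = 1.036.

With allocation ratio k = n₂/n₁ = 2, Var(x̄₁−x̄₂) = σ²(1/n₁ + 1/(k·n₁)) = σ²·(k+1)/(k·n₁).
So n₁ = (1 + 1/k)·((z_{α} + z_β)/d)² = 1.500 × (2.996/0.81)².
n₁ = 1.500 × 13.68 = 20.5.
Round up: n₁ = 21, giving n₂ = 2 × 21 = 42.

n₁ = 21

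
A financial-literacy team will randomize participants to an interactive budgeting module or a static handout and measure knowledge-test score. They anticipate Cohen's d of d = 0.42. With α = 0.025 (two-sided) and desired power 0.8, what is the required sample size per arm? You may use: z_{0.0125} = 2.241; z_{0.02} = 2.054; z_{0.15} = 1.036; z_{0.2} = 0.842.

For two independent groups with equal n: n = 2·((z_{α/2} + z_β) / d)².
z_{α/2} + z_β = 2.241 + 0.842 = 3.083.
n = 2 × (3.083 / 0.42)² = 2 × 7.340² = 2 × 53.88 = 107.8.
Round up to the next whole participant.

n = 108 per group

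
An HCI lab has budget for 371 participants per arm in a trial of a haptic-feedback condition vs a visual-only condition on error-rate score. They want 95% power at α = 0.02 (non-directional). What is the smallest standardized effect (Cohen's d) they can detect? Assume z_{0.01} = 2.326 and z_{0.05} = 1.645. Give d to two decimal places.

d_min ≈ 0.29

For two independent groups of n = 371 each: d_min = (z_{α/2} + z_β)·√(2/n).
z-sum = 2.326 + 1.645 = 3.971.
d_min = 3.971 × √(2/371) = 3.971 × 0.0734 = 0.292.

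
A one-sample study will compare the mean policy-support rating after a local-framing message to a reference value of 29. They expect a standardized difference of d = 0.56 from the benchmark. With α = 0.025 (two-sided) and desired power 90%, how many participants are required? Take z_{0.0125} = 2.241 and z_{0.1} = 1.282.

n = 40

For a one-sample test: n = ((z_{α/2} + z_β) / d)².
z_{α/2} + z_β = 2.241 + 1.282 = 3.523.
n = (3.523 / 0.56)² = 6.291² = 39.58.
Round up.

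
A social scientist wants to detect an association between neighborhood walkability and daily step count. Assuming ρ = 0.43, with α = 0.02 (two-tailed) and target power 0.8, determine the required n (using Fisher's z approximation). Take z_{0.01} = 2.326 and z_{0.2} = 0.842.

Fisher's z: C = ½·ln((1+r)/(1−r)) = ½·ln(2.5088) = 0.4599.
n = ((z_{α/2} + z_β)/C)² + 3.
(2.326 + 0.842) / 0.4599 = 3.168 / 0.4599 = 6.888.
n = 6.888² + 3 = 47.45 + 3 = 50.5.
Round up.

n = 51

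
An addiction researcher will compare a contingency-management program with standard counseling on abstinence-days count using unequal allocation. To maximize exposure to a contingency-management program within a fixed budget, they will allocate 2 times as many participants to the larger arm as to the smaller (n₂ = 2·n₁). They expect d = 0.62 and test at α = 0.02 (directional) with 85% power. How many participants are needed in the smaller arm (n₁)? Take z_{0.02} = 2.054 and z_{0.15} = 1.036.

n₁ = 38

With allocation ratio k = n₂/n₁ = 2, Var(x̄₁−x̄₂) = σ²(1/n₁ + 1/(k·n₁)) = σ²·(k+1)/(k·n₁).
So n₁ = (1 + 1/k)·((z_{α} + z_β)/d)² = 1.500 × (3.090/0.62)².
n₁ = 1.500 × 24.84 = 37.3.
Round up: n₁ = 38, giving n₂ = 2 × 38 = 76.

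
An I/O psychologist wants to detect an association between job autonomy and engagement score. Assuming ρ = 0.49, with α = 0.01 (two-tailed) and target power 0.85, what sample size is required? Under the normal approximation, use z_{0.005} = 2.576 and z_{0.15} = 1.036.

Fisher's z: C = ½·ln((1+r)/(1−r)) = ½·ln(2.9216) = 0.5361.
n = ((z_{α/2} + z_β)/C)² + 3.
(2.576 + 1.036) / 0.5361 = 3.612 / 0.5361 = 6.738.
n = 6.738² + 3 = 45.39 + 3 = 48.4.
Round up.

n = 49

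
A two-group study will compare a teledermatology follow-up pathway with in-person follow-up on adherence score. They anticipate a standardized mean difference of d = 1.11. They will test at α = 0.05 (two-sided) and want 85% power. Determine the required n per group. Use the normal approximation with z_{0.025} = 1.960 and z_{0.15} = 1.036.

n = 15 per group

For two independent groups with equal n: n = 2·((z_{α/2} + z_β) / d)².
z_{α/2} + z_β = 1.960 + 1.036 = 2.996.
n = 2 × (2.996 / 1.11)² = 2 × 2.699² = 2 × 7.29 = 14.6.
Round up to the next whole participant.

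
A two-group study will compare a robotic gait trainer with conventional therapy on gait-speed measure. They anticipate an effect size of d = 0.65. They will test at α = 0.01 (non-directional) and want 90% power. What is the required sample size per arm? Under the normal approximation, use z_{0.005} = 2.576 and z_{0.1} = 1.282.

n = 71 per group

For two independent groups with equal n: n = 2·((z_{α/2} + z_β) / d)².
z_{α/2} + z_β = 2.576 + 1.282 = 3.858.
n = 2 × (3.858 / 0.65)² = 2 × 5.935² = 2 × 35.23 = 70.5.
Round up to the next whole participant.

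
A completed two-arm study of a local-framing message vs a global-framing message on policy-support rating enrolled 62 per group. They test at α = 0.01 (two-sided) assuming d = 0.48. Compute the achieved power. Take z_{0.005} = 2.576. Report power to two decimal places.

power ≈ 0.54

For two equal groups, power = Φ(d·√(n/2) − z_{α/2}).
d·√(n/2) = 0.48 × √(62/2) = 0.48 × 5.568 = 2.673.
z_β = 2.673 − 2.576 = 0.097.
Power = Φ(0.097) = 0.538.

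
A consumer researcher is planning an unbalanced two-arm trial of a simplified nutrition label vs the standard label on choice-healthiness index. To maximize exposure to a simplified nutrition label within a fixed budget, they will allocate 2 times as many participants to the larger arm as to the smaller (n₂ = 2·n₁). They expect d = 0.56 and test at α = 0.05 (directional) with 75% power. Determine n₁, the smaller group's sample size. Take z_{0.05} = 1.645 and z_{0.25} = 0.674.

With allocation ratio k = n₂/n₁ = 2, Var(x̄₁−x̄₂) = σ²(1/n₁ + 1/(k·n₁)) = σ²·(k+1)/(k·n₁).
So n₁ = (1 + 1/k)·((z_{α} + z_β)/d)² = 1.500 × (2.319/0.56)².
n₁ = 1.500 × 17.15 = 25.7.
Round up: n₁ = 26, giving n₂ = 2 × 26 = 52.

n₁ = 26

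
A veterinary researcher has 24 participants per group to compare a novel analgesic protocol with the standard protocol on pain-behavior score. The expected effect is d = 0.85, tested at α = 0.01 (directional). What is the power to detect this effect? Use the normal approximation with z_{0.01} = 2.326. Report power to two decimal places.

power ≈ 0.73

For two equal groups, power = Φ(d·√(n/2) − z_{α}).
d·√(n/2) = 0.85 × √(24/2) = 0.85 × 3.464 = 2.944.
z_β = 2.944 − 2.326 = 0.618.
Power = Φ(0.618) = 0.732.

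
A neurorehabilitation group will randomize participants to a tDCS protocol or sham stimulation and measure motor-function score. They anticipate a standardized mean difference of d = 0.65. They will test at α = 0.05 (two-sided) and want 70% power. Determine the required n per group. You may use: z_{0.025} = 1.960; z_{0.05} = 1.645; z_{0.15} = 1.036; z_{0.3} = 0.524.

For two independent groups with equal n: n = 2·((z_{α/2} + z_β) / d)².
z_{α/2} + z_β = 1.960 + 0.524 = 2.484.
n = 2 × (2.484 / 0.65)² = 2 × 3.822² = 2 × 14.60 = 29.2.
Round up to the next whole participant.

n = 30 per group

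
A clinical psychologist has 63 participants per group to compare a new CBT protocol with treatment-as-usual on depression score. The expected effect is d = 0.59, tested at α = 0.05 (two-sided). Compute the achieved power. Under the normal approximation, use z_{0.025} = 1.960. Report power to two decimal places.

power ≈ 0.91

For two equal groups, power = Φ(d·√(n/2) − z_{α/2}).
d·√(n/2) = 0.59 × √(63/2) = 0.59 × 5.612 = 3.311.
z_β = 3.311 − 1.960 = 1.351.
Power = Φ(1.351) = 0.912.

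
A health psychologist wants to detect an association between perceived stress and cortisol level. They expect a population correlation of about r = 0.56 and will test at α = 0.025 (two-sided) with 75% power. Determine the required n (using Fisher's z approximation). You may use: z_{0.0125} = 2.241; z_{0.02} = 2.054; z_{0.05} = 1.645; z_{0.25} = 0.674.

n = 25

Fisher's z: C = ½·ln((1+r)/(1−r)) = ½·ln(3.5455) = 0.6328.
n = ((z_{α/2} + z_β)/C)² + 3.
(2.241 + 0.674) / 0.6328 = 2.915 / 0.6328 = 4.607.
n = 4.607² + 3 = 21.22 + 3 = 24.2.
Round up.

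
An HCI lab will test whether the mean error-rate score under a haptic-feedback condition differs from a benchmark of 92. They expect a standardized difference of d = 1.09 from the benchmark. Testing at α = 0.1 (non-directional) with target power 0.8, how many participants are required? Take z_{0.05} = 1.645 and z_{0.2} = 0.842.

n = 6

For a one-sample test: n = ((z_{α/2} + z_β) / d)².
z_{α/2} + z_β = 1.645 + 0.842 = 2.487.
n = (2.487 / 1.09)² = 2.282² = 5.21.
Round up.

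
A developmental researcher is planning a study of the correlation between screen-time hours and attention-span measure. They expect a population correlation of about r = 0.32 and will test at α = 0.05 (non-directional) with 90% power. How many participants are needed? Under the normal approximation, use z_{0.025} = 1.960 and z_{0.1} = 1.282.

Fisher's z: C = ½·ln((1+r)/(1−r)) = ½·ln(1.9412) = 0.3316.
n = ((z_{α/2} + z_β)/C)² + 3.
(1.960 + 1.282) / 0.3316 = 3.242 / 0.3316 = 9.777.
n = 9.777² + 3 = 95.59 + 3 = 98.6.
Round up.

n = 99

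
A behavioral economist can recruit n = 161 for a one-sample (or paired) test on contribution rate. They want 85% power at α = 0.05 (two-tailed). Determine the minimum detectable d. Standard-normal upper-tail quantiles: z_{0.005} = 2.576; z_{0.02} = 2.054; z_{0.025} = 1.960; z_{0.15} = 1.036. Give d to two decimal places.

For a single sample (or paired design) of n = 161: d_min = (z_{α/2} + z_β)/√n.
z-sum = 1.960 + 1.036 = 2.996.
d_min = 2.996 / √161 = 2.996 / 12.689 = 0.236.

d_min ≈ 0.24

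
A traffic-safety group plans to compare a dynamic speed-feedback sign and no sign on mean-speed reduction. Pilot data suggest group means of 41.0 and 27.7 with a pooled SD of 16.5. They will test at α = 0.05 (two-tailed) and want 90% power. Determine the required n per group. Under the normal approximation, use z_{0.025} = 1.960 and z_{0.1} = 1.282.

Cohen's d = |M₁ − M₂| / SD_pooled = |41.0 − 27.7| / 16.5 = 13.3 / 16.5 = 0.806.
For two independent groups with equal n: n = 2·((z_{α/2} + z_β) / d)².
z_{α/2} + z_β = 1.960 + 1.282 = 3.242.
n = 2 × (3.242 / 0.806)² = 2 × 4.022² = 2 × 16.18 = 32.4.
Round up to the next whole participant.

n = 33 per group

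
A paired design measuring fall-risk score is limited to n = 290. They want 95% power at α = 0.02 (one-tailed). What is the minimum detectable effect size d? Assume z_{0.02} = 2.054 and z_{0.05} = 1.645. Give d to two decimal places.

d_min ≈ 0.22

For a single sample (or paired design) of n = 290: d_min = (z_{α} + z_β)/√n.
z-sum = 2.054 + 1.645 = 3.699.
d_min = 3.699 / √290 = 3.699 / 17.029 = 0.217.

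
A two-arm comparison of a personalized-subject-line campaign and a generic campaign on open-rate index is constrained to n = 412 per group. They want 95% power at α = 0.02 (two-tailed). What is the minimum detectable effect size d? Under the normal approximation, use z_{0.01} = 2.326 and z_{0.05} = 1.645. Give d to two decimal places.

d_min ≈ 0.28

For two independent groups of n = 412 each: d_min = (z_{α/2} + z_β)·√(2/n).
z-sum = 2.326 + 1.645 = 3.971.
d_min = 3.971 × √(2/412) = 3.971 × 0.0697 = 0.277.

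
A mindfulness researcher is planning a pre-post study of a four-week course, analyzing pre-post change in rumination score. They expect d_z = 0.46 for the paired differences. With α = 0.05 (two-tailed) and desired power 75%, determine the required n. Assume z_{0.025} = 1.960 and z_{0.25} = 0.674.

n = 33 pairs

For a paired (one-sample on differences) test: n = ((z_{α/2} + z_β) / d)².
z_{α/2} + z_β = 1.960 + 0.674 = 2.634.
n = (2.634 / 0.46)² = 5.726² = 32.79.
Round up.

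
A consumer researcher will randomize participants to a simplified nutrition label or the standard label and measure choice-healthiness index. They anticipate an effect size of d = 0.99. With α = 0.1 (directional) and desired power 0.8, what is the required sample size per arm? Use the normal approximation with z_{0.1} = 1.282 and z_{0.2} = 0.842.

n = 10 per group

For two independent groups with equal n: n = 2·((z_{α} + z_β) / d)².
z_{α} + z_β = 1.282 + 0.842 = 2.124.
n = 2 × (2.124 / 0.99)² = 2 × 2.145² = 2 × 4.60 = 9.2.
Round up to the next whole participant.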